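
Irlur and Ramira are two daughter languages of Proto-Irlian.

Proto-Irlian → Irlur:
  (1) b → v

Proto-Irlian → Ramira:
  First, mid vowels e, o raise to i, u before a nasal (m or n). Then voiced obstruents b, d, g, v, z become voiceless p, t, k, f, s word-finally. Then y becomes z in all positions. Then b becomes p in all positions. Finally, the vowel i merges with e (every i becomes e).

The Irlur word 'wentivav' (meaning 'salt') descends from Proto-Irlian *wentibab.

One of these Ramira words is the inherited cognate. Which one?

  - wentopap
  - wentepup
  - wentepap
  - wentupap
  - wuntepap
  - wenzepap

Ramira: *wentibab > wintibab > wintibap > wintipap > wentepap  (by pre-nasal raising, final devoicing, unconditioned shift, vowel merger)
Among the options, 'wentepap' alone shows every Ramira change applied in order.

wentepap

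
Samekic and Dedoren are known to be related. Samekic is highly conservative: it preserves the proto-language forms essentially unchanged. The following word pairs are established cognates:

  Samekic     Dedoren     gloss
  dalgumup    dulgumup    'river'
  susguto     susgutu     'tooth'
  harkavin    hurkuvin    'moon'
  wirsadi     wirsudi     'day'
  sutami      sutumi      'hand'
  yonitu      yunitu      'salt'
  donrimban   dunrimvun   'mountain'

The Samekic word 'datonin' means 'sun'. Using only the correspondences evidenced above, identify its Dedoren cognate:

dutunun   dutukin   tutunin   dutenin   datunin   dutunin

dutunin

dalgumup ~ dulgumup, wirsadi ~ wirsudi — Samekic a corresponds to Dedoren u after a consonant, before a consonant other than r, m, n, p, b, f, v.
yonitu ~ yunitu, donrimban ~ dunrimvun — Samekic o corresponds to Dedoren u after a consonant, before a nasal.
Applying these to Samekic 'datonin':
  datonin → dutonin   (a→u after a consonant, before a consonant other than r, m, n, p, b, f, v)
  dutonin → dutunin   (o→u after a consonant, before a nasal)
So the Dedoren cognate is 'dutunin'.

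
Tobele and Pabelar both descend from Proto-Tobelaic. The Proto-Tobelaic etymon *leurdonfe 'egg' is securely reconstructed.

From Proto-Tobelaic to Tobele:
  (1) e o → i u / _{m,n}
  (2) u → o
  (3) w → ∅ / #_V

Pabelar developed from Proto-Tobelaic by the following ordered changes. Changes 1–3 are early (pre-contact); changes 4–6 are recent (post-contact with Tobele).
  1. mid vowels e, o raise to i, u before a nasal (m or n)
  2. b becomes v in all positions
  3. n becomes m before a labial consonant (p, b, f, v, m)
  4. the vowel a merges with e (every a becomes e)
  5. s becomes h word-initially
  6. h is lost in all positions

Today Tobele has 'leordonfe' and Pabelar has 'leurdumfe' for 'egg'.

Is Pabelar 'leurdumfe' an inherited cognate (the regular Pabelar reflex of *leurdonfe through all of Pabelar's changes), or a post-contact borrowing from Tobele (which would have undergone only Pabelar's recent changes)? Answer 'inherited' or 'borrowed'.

inherited

If inherited, *leurdonfe would pass through all of Pabelar's changes:
Pabelar: *leurdonfe
  leurdonfe → leurdunfe   [pre-nasal raising]
  leurdunfe (rule 2 does not apply)
  leurdunfe → leurdumfe   [nasal place assimilation]
  leurdumfe (rule 4 does not apply)
  leurdumfe (rule 5 does not apply)
  leurdumfe (rule 6 does not apply)
  giving Pabelar leurdumfe.
If borrowed from Tobele 'leordonfe' after the early changes, it would undergo only the recent ones:
  rule 4 (vowel merger): no change (leordonfe)
  rule 5 (debuccalisation): no change (leordonfe)
  rule 6 (h-loss): no change (leordonfe)
  ⇒ as a loan: leordonfe
Pabelar 'leurdumfe' matches the inherited outcome exactly, so it is an inherited cognate, not a loan.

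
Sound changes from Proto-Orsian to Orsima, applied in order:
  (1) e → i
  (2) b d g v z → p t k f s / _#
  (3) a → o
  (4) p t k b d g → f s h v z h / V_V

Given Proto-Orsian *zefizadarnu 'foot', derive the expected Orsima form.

zifizozornu

Orsima: start from *zefizadarnu.
  rule 1 (vowel merger): zefizadarnu → zifizadarnu
  rule 2: no change — zifizadarnu
  rule 3 (vowel merger): zifizadarnu → zifizodornu
  rule 4 (intervocalic lenition): zifizodornu → zifizozornu
  ⇒ Orsima zifizozornu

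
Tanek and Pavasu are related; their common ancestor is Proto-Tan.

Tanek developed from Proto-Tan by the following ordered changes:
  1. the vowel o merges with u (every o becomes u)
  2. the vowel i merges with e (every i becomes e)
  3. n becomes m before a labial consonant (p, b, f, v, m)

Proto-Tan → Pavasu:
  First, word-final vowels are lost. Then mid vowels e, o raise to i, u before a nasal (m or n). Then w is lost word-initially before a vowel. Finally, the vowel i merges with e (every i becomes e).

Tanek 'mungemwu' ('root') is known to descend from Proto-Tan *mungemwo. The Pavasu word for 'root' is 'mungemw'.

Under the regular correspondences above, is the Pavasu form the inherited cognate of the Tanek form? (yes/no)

yes

Derive the expected Pavasu reflex of *mungemwo:
Pavasu: start from *mungemwo.
  rule 1 (apocope): mungemwo → mungemw
  rule 2 (pre-nasal raising): mungemw → mungimw
  rule 3: no change — mungimw
  rule 4 (vowel merger): mungimw → mungemw
  ⇒ Pavasu mungemw
Pavasu 'mungemw' matches the regular reflex exactly, so the pair is cognate.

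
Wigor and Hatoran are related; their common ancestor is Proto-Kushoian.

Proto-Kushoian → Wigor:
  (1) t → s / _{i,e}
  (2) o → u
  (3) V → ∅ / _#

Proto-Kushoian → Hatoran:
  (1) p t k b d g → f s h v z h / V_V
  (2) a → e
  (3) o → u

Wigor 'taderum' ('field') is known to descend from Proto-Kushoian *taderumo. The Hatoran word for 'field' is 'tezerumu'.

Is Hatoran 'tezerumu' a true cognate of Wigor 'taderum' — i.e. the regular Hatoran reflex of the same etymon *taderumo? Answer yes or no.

yes

Derive the expected Hatoran reflex of *taderumo:
Hatoran: start from *taderumo.
  rule 1 (intervocalic lenition): taderumo → tazerumo
  rule 2 (vowel merger): tazerumo → tezerumo
  rule 3 (vowel merger): tezerumo → tezerumu
  ⇒ Hatoran tezerumu
Hatoran 'tezerumu' matches the regular reflex exactly, so the pair is cognate.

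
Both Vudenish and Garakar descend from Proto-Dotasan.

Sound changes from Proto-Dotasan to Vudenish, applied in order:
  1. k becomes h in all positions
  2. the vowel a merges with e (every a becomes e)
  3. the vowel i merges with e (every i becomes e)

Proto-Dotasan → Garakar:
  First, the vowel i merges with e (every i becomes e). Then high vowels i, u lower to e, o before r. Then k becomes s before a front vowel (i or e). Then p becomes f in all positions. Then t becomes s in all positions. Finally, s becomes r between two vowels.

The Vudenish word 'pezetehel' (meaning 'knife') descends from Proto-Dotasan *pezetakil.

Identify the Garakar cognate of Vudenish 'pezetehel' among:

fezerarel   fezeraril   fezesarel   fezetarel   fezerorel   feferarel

Garakar: *pezetakil > pezetakel > pezetasel > fezetasel > fezesasel > fezerarel  (by vowel merger, palatalisation, unconditioned shift, unconditioned shift, rhotacism)
Only 'fezerarel' matches the regular Garakar development of *pezetakil.

fezerarel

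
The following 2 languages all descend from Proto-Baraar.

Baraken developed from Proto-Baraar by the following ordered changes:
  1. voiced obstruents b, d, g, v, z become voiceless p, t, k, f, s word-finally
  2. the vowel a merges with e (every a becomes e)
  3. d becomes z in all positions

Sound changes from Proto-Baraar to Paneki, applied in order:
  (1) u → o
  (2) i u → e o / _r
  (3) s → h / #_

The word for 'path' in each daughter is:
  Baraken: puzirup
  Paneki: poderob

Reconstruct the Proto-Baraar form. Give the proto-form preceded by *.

*pudirub

Position 3: Baraken has z, Paneki has d. Paneki preserves d here (none of its changes turn any other segment into d), so the proto-segment is *d.
Position 6: Baraken has u, Paneki has o. Baraken preserves u here (none of its changes turn any other segment into u), so the proto-segment is *u.
Verify the candidate proto-form against each daughter:
Baraken: *pudirub > pudirup > puzirup  (by final devoicing, unconditioned shift)
Paneki: *pudirub
  pudirub → podirob   [vowel merger]
  podirob → poderob   [pre-rhotic lowering]
  poderob (rule 3 does not apply)
  giving Paneki poderob.
Only *pudirub yields all of Baraken puzirup, Paneki poderob.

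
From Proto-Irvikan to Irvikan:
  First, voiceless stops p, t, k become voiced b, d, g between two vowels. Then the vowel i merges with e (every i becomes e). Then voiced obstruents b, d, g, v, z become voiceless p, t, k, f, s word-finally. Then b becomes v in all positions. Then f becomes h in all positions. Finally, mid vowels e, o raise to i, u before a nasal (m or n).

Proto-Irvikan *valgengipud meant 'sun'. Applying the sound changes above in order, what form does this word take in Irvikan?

Irvikan: *valgengipud
  valgengipud → valgengibud   [intervocalic voicing]
  valgengibud → valgengebud   [vowel merger]
  valgengebud → valgengebut   [final devoicing]
  valgengebut → valgengevut   [unconditioned shift]
  valgengevut (rule 5 does not apply)
  valgengevut → valgingevut   [pre-nasal raising]
  giving Irvikan valgingevut.

valgingevut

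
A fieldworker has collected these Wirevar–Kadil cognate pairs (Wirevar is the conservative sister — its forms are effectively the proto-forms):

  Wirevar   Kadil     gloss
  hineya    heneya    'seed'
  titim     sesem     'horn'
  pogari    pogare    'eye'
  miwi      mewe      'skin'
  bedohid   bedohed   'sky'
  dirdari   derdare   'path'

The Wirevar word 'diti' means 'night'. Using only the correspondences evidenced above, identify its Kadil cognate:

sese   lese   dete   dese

dese

titim ~ sesem, miwi ~ mewe — Wirevar i corresponds to Kadil e after a consonant, before a consonant other than r, m, n, p, b, f, v.
titim ~ sesem — Wirevar t corresponds to Kadil s between vowels (before a front vowel).
pogari ~ pogare, miwi ~ mewe — Wirevar i corresponds to Kadil e word-finally.
Applying these to Wirevar 'diti':
  diti → deti   (i→e after a consonant, before a consonant other than r, m, n, p, b, f, v)
  deti → desi   (t→s between vowels (before a front vowel))
  desi → dese   (i→e word-finally)
So the Kadil cognate is 'dese'.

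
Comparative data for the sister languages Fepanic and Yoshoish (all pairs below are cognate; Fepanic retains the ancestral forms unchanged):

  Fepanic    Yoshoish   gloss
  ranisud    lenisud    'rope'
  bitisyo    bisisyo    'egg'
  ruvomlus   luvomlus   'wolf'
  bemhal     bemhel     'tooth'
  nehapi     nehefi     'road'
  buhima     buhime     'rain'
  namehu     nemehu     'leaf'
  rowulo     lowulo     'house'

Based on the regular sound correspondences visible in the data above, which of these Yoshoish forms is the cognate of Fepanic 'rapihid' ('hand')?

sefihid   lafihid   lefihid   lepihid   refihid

ranisud ~ lenisud — Fepanic r corresponds to Yoshoish l word-initially before a back vowel.
nehapi ~ nehefi — Fepanic a corresponds to Yoshoish e after a consonant, before a labial obstruent.
nehapi ~ nehefi — Fepanic p corresponds to Yoshoish f between vowels (before a front vowel).
Applying these to Fepanic 'rapihid':
  rapihid → lapihid   (r→l word-initially before a back vowel)
  lapihid → lepihid   (a→e after a consonant, before a labial obstruent)
  lepihid → lefihid   (p→f between vowels (before a front vowel))
So the Yoshoish cognate is 'lefihid'.

lefihid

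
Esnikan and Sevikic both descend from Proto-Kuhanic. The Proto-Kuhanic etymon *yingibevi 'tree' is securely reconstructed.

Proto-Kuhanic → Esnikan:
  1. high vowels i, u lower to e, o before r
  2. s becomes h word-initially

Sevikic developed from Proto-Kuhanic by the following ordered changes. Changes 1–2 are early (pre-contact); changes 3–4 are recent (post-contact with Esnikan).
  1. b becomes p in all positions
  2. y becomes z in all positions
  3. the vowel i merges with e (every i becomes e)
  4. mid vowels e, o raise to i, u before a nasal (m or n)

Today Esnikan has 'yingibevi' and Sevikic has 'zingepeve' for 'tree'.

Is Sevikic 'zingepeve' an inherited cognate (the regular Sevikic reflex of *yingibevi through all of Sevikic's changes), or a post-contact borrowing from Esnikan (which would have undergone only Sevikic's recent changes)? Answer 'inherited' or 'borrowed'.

If inherited, *yingibevi would pass through all of Sevikic's changes:
Sevikic: *yingibevi > yingipevi > zingipevi > zengepeve > zingepeve  (by unconditioned shift, unconditioned shift, vowel merger, pre-nasal raising)
If borrowed from Esnikan 'yingibevi' after the early changes, it would undergo only the recent ones:
  rule 3 (vowel merger): yingibevi → yengebeve
  rule 4 (pre-nasal raising): yengebeve → yingebeve
  ⇒ as a loan: yingebeve
Sevikic 'zingepeve' matches the inherited outcome exactly, so it is an inherited cognate, not a loan.

inherited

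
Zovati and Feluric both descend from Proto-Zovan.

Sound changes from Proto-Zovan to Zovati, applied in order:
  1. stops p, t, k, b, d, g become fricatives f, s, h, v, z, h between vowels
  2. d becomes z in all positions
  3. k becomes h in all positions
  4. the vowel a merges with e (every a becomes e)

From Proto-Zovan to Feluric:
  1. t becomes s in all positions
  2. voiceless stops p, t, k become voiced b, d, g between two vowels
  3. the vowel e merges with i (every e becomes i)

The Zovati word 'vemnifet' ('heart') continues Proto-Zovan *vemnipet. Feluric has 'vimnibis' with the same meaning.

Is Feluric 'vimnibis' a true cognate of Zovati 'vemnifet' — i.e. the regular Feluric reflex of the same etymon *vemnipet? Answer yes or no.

Derive the expected Feluric reflex of *vemnipet:
Feluric: *vemnipet > vemnipes > vemnibes > vimnibis  (by unconditioned shift, intervocalic voicing, vowel merger)
Feluric 'vimnibis' matches the regular reflex exactly, so the pair is cognate.

yes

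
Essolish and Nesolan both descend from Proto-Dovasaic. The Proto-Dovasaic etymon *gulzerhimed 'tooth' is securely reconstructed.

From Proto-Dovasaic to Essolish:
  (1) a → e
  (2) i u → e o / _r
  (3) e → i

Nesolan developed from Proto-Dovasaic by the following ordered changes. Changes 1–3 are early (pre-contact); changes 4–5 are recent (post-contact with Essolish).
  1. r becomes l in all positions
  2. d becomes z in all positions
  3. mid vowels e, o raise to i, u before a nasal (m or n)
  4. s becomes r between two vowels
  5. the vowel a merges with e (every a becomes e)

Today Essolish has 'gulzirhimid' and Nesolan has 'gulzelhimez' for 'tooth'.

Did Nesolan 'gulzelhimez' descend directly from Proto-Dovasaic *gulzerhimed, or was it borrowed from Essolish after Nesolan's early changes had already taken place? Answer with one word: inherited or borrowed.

inherited

If inherited, *gulzerhimed would pass through all of Nesolan's changes:
Nesolan: *gulzerhimed > gulzelhimed > gulzelhimez  (by unconditioned shift, unconditioned shift)
If borrowed from Essolish 'gulzirhimid' after the early changes, it would undergo only the recent ones:
  rule 4 (rhotacism): no change (gulzirhimid)
  rule 5 (vowel merger): no change (gulzirhimid)
  ⇒ as a loan: gulzirhimid
Nesolan 'gulzelhimez' matches the inherited outcome exactly, so it is an inherited cognate, not a loan.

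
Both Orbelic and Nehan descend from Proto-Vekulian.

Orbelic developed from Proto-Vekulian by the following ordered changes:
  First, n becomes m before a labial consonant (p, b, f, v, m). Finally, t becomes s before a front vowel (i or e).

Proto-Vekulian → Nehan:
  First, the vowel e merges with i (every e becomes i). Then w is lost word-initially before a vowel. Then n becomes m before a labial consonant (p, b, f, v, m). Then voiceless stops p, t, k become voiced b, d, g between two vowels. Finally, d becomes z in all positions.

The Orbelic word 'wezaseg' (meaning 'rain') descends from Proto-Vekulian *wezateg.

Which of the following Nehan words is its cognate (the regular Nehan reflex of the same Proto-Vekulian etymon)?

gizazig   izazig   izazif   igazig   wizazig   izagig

Nehan: *wezateg
  wezateg → wizatig   [vowel merger]
  wizatig → izatig   [glide loss]
  izatig (rule 3 does not apply)
  izatig → izadig   [intervocalic voicing]
  izadig → izazig   [unconditioned shift]
  giving Nehan izazig.
The other candidates each miss or misapply at least one Nehan change.

izazig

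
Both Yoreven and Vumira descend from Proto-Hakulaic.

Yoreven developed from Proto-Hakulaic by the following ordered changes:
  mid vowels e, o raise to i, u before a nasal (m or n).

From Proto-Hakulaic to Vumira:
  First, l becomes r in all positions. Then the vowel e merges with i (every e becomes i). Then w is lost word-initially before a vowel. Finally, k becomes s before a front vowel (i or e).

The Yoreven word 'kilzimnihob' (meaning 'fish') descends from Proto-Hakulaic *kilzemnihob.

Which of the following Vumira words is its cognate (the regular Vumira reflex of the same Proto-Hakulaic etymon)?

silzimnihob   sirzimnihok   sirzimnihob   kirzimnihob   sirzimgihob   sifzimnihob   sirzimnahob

Vumira: start from *kilzemnihob.
  rule 1 (unconditioned shift): kilzemnihob → kirzemnihob
  rule 2 (vowel merger): kirzemnihob → kirzimnihob
  rule 3: no change — kirzimnihob
  rule 4 (palatalisation): kirzimnihob → sirzimnihob
  ⇒ Vumira sirzimnihob

sirzimnihob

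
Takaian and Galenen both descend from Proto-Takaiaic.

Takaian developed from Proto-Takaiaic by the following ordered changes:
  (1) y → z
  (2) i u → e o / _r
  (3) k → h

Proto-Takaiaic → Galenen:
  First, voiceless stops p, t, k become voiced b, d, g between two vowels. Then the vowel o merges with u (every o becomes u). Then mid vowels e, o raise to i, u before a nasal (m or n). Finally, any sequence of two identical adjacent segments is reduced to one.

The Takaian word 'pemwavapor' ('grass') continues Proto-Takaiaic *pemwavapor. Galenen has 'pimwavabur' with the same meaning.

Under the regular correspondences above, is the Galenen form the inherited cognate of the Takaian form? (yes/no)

Derive the expected Galenen reflex of *pemwavapor:
Galenen: start from *pemwavapor.
  rule 1 (intervocalic voicing): pemwavapor → pemwavabor
  rule 2 (vowel merger): pemwavabor → pemwavabur
  rule 3 (pre-nasal raising): pemwavabur → pimwavabur
  rule 4: no change — pimwavabur
  ⇒ Galenen pimwavabur
Galenen 'pimwavabur' matches the regular reflex exactly, so the pair is cognate.

yes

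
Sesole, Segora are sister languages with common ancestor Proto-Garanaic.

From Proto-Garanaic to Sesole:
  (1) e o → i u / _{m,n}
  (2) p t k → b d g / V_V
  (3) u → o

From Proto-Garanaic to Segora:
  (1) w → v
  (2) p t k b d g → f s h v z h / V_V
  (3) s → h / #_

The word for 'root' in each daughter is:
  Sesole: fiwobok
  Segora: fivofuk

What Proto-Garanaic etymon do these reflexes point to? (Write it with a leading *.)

Position 6: Sesole has o, Segora has u. Segora preserves u here (none of its changes turn any other segment into u), so the proto-segment is *u.
Position 3: Sesole has w, Segora has v. Sesole preserves w here (none of its changes turn any other segment into w), so the proto-segment is *w.
Verify the candidate proto-form against each daughter:
Sesole: *fiwopuk
  fiwopuk (rule 1 does not apply)
  fiwopuk → fiwobuk   [intervocalic voicing]
  fiwobuk → fiwobok   [vowel merger]
  giving Sesole fiwobok.
Segora: *fiwopuk > fivopuk > fivofuk  (by unconditioned shift, intervocalic lenition)
No other proto-form is consistent with every reflex, so the reconstruction is *fiwopuk.

*fiwopuk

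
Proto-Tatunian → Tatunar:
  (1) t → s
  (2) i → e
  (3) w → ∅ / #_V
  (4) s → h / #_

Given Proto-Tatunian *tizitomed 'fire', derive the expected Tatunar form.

hezesomed

Tatunar: *tizitomed
  tizitomed → sizisomed   [unconditioned shift]
  sizisomed → sezesomed   [vowel merger]
  sezesomed (rule 3 does not apply)
  sezesomed → hezesomed   [debuccalisation]
  giving Tatunar hezesomed.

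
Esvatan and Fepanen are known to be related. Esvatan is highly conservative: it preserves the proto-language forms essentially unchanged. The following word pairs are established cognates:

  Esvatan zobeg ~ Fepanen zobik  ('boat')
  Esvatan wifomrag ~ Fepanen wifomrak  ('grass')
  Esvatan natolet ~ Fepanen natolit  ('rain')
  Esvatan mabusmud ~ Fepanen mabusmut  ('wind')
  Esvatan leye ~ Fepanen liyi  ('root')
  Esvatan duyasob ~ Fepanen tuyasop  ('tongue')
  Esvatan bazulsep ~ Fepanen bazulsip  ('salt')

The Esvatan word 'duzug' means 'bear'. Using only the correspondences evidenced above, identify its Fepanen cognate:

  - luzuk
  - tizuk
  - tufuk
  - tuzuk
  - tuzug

tuzuk

duyasob ~ tuyasop — Esvatan d corresponds to Fepanen t word-initially before a back vowel.
zobeg ~ zobik, wifomrag ~ wifomrak — Esvatan g corresponds to Fepanen k word-finally.
Applying these to Esvatan 'duzug':
  duzug → tuzug   (d→t word-initially before a back vowel)
  tuzug → tuzuk   (g→k word-finally)
So the Fepanen cognate is 'tuzuk'.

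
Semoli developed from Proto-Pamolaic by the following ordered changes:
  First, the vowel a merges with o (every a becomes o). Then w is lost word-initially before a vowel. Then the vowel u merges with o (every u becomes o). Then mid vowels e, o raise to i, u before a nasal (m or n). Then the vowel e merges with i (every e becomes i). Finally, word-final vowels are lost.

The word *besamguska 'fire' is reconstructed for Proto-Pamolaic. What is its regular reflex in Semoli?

Semoli: *besamguska > besomgusko > besomgosko > besumgosko > bisumgosko > bisumgosk  (by vowel merger, vowel merger, pre-nasal raising, vowel merger, apocope)

bisumgosk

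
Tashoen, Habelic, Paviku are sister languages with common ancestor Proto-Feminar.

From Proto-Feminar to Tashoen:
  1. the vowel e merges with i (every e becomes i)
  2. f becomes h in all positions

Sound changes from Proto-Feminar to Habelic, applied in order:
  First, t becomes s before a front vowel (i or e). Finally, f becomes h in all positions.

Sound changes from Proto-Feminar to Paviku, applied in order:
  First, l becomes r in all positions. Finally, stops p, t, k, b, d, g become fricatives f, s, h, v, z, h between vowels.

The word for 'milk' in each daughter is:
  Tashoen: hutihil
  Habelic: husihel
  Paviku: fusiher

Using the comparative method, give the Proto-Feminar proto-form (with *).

*futihel

Position 3: Tashoen has t, Habelic has s, Paviku has s. Tashoen preserves t here (none of its changes turn any other segment into t), so the proto-segment is *t.
Position 6: Tashoen has i, Habelic has e, Paviku has e. Habelic preserves e here (none of its changes turn any other segment into e), so the proto-segment is *e.
This points to *futihel. Verify forward in each daughter:
Tashoen: start from *futihel.
  rule 1 (vowel merger): futihel → futihil
  rule 2 (unconditioned shift): futihil → hutihil
  ⇒ Tashoen hutihil
Habelic: start from *futihel.
  rule 1 (palatalisation): futihel → fusihel
  rule 2 (unconditioned shift): fusihel → husihel
  ⇒ Habelic husihel
Paviku: start from *futihel.
  rule 1 (unconditioned shift): futihel → futiher
  rule 2 (intervocalic lenition): futiher → fusiher
  ⇒ Paviku fusiher
No other proto-form is consistent with every reflex, so the reconstruction is *futihel.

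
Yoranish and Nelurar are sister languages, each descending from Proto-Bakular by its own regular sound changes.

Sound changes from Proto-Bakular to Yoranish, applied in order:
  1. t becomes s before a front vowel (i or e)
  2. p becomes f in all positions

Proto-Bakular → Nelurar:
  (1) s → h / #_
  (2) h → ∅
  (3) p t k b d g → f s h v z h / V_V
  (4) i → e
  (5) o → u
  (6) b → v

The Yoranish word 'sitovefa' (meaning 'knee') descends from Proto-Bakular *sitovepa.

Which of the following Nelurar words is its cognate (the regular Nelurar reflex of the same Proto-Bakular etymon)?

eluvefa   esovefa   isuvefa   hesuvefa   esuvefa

esuvefa

Nelurar: *sitovepa
  sitovepa → hitovepa   [debuccalisation]
  hitovepa → itovepa   [h-loss]
  itovepa → isovefa   [intervocalic lenition]
  isovefa → esovefa   [vowel merger]
  esovefa → esuvefa   [vowel merger]
  esuvefa (rule 6 does not apply)
  giving Nelurar esuvefa.
The other candidates each miss or misapply at least one Nelurar change.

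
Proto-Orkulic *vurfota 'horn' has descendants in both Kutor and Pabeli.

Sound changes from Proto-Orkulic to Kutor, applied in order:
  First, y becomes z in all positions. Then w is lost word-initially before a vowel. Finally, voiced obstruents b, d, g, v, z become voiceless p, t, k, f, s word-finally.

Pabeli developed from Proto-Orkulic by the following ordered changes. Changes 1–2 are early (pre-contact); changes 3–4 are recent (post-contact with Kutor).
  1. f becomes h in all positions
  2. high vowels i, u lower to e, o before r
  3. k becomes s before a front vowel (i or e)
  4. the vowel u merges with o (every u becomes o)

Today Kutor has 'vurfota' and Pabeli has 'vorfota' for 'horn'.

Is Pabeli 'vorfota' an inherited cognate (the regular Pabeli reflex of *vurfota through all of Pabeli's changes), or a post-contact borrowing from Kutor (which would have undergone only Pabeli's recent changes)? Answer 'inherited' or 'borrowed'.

borrowed

If inherited, *vurfota would pass through all of Pabeli's changes:
Pabeli: *vurfota > vurhota > vorhota  (by unconditioned shift, pre-rhotic lowering)
If borrowed from Kutor 'vurfota' after the early changes, it would undergo only the recent ones:
  rule 3 (palatalisation): no change (vurfota)
  rule 4 (vowel merger): vurfota → vorfota
  ⇒ as a loan: vorfota
Pabeli 'vorfota' matches the loan outcome 'vorfota', not the inherited 'vorhota' — it skipped the early Pabeli changes, so it was borrowed from Kutor.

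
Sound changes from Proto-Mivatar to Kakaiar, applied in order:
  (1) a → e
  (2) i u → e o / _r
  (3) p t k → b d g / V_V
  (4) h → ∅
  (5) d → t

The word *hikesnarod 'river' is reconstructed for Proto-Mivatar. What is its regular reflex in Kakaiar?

Kakaiar: *hikesnarod > hikesnerod > higesnerod > igesnerod > igesnerot  (by vowel merger, intervocalic voicing, h-loss, unconditioned shift)

igesnerot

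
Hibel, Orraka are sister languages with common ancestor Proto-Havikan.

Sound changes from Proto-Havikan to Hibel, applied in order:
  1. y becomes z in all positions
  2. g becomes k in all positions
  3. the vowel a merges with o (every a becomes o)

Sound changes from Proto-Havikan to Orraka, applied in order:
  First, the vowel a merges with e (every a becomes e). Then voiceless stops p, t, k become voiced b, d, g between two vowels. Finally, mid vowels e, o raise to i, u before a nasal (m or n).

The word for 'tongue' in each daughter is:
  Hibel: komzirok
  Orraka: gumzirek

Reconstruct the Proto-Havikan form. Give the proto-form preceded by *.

*gomzirak

Position 2: Hibel has o, Orraka has u. Taking the neighbouring segments as reconstructed: Hibel o could go back to *a or *o; Orraka u could go back to *o or *u — the one source consistent with every daughter is *o.
Position 1: Hibel has k, Orraka has g. Taking the neighbouring segments as reconstructed: Hibel k could go back to *k or *g; Orraka g can only go back to *g — the one source consistent with every daughter is *g.
Position 7: Hibel has o, Orraka has e. Taking the neighbouring segments as reconstructed: Hibel o could go back to *a or *o; Orraka e could go back to *a or *e — the one source consistent with every daughter is *a.
This points to *gomzirak. Verify forward in each daughter:
Hibel: start from *gomzirak.
  rule 1: no change — gomzirak
  rule 2 (unconditioned shift): gomzirak → komzirak
  rule 3 (vowel merger): komzirak → komzirok
  ⇒ Hibel komzirok
Orraka: *gomzirak
  gomzirak → gomzirek   [vowel merger]
  gomzirek (rule 2 does not apply)
  gomzirek → gumzirek   [pre-nasal raising]
  giving Orraka gumzirek.
*gomzirak is the unique common source.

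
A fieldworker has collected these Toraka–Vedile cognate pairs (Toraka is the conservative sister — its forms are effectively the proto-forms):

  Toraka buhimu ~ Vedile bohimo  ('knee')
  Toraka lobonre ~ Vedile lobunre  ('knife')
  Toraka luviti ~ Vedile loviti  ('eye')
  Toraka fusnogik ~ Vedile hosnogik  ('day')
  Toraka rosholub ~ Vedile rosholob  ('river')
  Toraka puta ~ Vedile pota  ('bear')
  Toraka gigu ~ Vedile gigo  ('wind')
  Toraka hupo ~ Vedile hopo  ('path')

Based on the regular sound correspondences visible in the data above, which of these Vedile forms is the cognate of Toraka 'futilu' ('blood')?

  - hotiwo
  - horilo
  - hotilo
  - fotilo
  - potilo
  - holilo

hotilo

fusnogik ~ hosnogik — Toraka f corresponds to Vedile h word-initially before a back vowel.
buhimu ~ bohimo, fusnogik ~ hosnogik — Toraka u corresponds to Vedile o after a consonant, before a consonant other than r, m, n, p, b, f, v.
buhimu ~ bohimo, gigu ~ gigo — Toraka u corresponds to Vedile o word-finally.
Applying these to Toraka 'futilu':
  futilu → hutilu   (f→h word-initially before a back vowel)
  hutilu → hotilu   (u→o after a consonant, before a consonant other than r, m, n, p, b, f, v)
  hotilu → hotilo   (u→o word-finally)
So the Vedile cognate is 'hotilo'.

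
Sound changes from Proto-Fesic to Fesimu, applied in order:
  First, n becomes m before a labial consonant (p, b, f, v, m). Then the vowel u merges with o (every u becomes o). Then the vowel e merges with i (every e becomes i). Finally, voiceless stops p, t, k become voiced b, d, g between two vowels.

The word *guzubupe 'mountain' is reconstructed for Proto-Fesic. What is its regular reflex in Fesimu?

Fesimu: *guzubupe > gozobope > gozobopi > gozobobi  (by vowel merger, vowel merger, intervocalic voicing)

gozobobi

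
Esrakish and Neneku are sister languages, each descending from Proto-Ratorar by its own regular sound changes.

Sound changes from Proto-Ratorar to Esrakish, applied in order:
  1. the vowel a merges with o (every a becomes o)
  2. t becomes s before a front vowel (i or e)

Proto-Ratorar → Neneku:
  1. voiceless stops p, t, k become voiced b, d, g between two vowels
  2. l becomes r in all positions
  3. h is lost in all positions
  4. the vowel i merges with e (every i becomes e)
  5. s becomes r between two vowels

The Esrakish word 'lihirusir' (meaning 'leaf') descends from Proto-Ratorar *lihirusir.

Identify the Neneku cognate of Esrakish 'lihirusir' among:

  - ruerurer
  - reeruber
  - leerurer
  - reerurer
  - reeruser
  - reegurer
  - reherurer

reerurer

Neneku: *lihirusir > rihirusir > riirusir > reeruser > reerurer  (by unconditioned shift, h-loss, vowel merger, rhotacism)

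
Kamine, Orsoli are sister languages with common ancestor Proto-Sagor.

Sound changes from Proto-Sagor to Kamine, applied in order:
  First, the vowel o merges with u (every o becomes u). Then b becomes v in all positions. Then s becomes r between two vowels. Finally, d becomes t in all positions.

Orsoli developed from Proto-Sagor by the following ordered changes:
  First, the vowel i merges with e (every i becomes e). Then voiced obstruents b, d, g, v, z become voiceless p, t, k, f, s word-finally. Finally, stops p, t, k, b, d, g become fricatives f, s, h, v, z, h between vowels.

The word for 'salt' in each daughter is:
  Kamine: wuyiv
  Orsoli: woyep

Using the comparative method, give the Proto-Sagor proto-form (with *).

*woyib

Position 4: Kamine has i, Orsoli has e. Kamine preserves i here (none of its changes turn any other segment into i), so the proto-segment is *i.
Position 2: Kamine has u, Orsoli has o. Orsoli preserves o here (none of its changes turn any other segment into o), so the proto-segment is *o.
Position 5: Kamine has v, Orsoli has p. Taking the neighbouring segments as reconstructed: Kamine v could go back to *b or *v; Orsoli p could go back to *p or *b — the one source consistent with every daughter is *b.
This points to *woyib. Verify forward in each daughter:
Kamine: start from *woyib.
  rule 1 (vowel merger): woyib → wuyib
  rule 2 (unconditioned shift): wuyib → wuyiv
  rule 3: no change — wuyiv
  rule 4: no change — wuyiv
  ⇒ Kamine wuyiv
Orsoli: *woyib
  woyib → woyeb   [vowel merger]
  woyeb → woyep   [final devoicing]
  woyep (rule 3 does not apply)
  giving Orsoli woyep.
*woyib is the unique common source.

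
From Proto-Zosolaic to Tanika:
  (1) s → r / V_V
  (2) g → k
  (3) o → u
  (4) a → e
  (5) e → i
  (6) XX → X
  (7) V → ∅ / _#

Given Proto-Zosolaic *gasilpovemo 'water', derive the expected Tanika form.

Tanika: *gasilpovemo
  gasilpovemo → garilpovemo   [rhotacism]
  garilpovemo → karilpovemo   [unconditioned shift]
  karilpovemo → karilpuvemu   [vowel merger]
  karilpuvemu → kerilpuvemu   [vowel merger]
  kerilpuvemu → kirilpuvimu   [vowel merger]
  kirilpuvimu (rule 6 does not apply)
  kirilpuvimu → kirilpuvim   [apocope]
  giving Tanika kirilpuvim.

kirilpuvim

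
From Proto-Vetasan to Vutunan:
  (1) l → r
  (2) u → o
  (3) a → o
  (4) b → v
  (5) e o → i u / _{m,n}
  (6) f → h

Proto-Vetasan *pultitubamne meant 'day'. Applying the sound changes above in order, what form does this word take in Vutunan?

Vutunan: start from *pultitubamne.
  rule 1 (unconditioned shift): pultitubamne → purtitubamne
  rule 2 (vowel merger): purtitubamne → portitobamne
  rule 3 (vowel merger): portitobamne → portitobomne
  rule 4 (unconditioned shift): portitobomne → portitovomne
  rule 5 (pre-nasal raising): portitovomne → portitovumne
  rule 6: no change — portitovumne
  ⇒ Vutunan portitovumne

portitovumne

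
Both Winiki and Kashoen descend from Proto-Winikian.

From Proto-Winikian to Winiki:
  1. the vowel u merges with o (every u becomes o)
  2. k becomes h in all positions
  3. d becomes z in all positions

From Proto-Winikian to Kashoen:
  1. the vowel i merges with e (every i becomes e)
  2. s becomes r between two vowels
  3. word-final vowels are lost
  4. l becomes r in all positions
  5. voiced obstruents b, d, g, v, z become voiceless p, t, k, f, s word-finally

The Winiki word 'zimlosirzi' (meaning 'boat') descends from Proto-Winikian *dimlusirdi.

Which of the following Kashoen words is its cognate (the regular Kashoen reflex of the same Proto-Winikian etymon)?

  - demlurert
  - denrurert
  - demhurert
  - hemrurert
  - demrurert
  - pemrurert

demrurert

Kashoen: start from *dimlusirdi.
  rule 1 (vowel merger): dimlusirdi → demluserde
  rule 2 (rhotacism): demluserde → demlurerde
  rule 3 (apocope): demlurerde → demlurerd
  rule 4 (unconditioned shift): demlurerd → demrurerd
  rule 5 (final devoicing): demrurerd → demrurert
  ⇒ Kashoen demrurert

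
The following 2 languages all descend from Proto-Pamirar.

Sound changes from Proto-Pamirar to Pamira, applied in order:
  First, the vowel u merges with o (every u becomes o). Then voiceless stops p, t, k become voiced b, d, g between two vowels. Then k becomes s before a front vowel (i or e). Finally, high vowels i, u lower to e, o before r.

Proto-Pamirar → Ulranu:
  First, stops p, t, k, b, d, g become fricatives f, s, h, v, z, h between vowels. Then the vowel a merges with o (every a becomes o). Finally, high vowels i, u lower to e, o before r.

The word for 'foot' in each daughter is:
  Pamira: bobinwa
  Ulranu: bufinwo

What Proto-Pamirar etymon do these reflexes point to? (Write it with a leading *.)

*bupinwa

Position 7: Pamira has a, Ulranu has o. Pamira preserves a here (none of its changes turn any other segment into a), so the proto-segment is *a.
Position 2: Pamira has o, Ulranu has u. Ulranu preserves u here (none of its changes turn any other segment into u), so the proto-segment is *u.
This points to *bupinwa. Verify forward in each daughter:
Pamira: *bupinwa
  bupinwa → bopinwa   [vowel merger]
  bopinwa → bobinwa   [intervocalic voicing]
  bobinwa (rule 3 does not apply)
  bobinwa (rule 4 does not apply)
  giving Pamira bobinwa.
Ulranu: *bupinwa
  bupinwa → bufinwa   [intervocalic lenition]
  bufinwa → bufinwo   [vowel merger]
  bufinwo (rule 3 does not apply)
  giving Ulranu bufinwo.
No other proto-form is consistent with every reflex, so the reconstruction is *bupinwa.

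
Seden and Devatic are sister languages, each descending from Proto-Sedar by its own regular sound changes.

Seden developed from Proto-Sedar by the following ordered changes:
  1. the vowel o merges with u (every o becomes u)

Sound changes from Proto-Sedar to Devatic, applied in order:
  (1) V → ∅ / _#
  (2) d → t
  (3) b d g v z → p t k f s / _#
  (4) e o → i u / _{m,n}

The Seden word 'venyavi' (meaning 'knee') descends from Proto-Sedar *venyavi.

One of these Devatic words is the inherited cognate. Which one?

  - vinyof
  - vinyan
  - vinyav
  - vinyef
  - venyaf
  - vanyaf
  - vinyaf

Devatic: *venyavi > venyav > venyaf > vinyaf  (by apocope, final devoicing, pre-nasal raising)
Only 'vinyaf' matches the regular Devatic development of *venyavi.

vinyaf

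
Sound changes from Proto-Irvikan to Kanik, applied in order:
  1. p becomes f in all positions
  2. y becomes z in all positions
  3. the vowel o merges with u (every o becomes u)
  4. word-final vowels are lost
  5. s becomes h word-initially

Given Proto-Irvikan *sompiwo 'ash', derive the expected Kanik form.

humfiw

Kanik: *sompiwo
  sompiwo → somfiwo   [unconditioned shift]
  somfiwo (rule 2 does not apply)
  somfiwo → sumfiwu   [vowel merger]
  sumfiwu → sumfiw   [apocope]
  sumfiw → humfiw   [debuccalisation]
  giving Kanik humfiw.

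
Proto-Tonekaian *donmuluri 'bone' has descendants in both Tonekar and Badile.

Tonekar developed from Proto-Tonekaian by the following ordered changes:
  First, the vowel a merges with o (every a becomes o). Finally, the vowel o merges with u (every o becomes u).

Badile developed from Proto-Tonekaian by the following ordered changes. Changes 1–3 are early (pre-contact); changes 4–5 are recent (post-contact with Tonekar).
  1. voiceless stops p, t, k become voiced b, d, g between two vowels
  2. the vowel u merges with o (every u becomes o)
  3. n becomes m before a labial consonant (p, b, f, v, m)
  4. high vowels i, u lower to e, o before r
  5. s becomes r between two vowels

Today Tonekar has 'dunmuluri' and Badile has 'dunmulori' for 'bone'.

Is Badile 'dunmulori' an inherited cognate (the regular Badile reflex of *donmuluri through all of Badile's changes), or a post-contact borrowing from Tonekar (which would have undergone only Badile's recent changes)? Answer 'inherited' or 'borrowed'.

borrowed

If inherited, *donmuluri would pass through all of Badile's changes:
Badile: start from *donmuluri.
  rule 1: no change — donmuluri
  rule 2 (vowel merger): donmuluri → donmolori
  rule 3 (nasal place assimilation): donmolori → dommolori
  rule 4: no change — dommolori
  rule 5: no change — dommolori
  ⇒ Badile dommolori
If borrowed from Tonekar 'dunmuluri' after the early changes, it would undergo only the recent ones:
  rule 4 (pre-rhotic lowering): dunmuluri → dunmulori
  rule 5 (rhotacism): no change (dunmulori)
  ⇒ as a loan: dunmulori
Badile 'dunmulori' matches the loan outcome 'dunmulori', not the inherited 'dommolori' — it skipped the early Badile changes, so it was borrowed from Tonekar.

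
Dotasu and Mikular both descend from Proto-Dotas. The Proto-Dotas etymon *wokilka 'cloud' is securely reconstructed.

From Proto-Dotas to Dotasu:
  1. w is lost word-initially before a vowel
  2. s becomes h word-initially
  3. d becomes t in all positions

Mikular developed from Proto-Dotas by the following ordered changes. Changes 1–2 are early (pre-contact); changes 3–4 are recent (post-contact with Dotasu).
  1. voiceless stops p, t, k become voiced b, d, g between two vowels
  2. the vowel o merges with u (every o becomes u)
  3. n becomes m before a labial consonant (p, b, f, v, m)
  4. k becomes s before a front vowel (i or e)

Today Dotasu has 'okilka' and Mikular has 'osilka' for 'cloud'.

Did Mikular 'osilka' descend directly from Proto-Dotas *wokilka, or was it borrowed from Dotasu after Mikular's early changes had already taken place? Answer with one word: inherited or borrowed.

borrowed

If inherited, *wokilka would pass through all of Mikular's changes:
Mikular: *wokilka > wogilka > wugilka  (by intervocalic voicing, vowel merger)
If borrowed from Dotasu 'okilka' after the early changes, it would undergo only the recent ones:
  rule 3 (nasal place assimilation): no change (okilka)
  rule 4 (palatalisation): okilka → osilka
  ⇒ as a loan: osilka
Mikular 'osilka' matches the loan outcome 'osilka', not the inherited 'wugilka' — it skipped the early Mikular changes, so it was borrowed from Dotasu.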